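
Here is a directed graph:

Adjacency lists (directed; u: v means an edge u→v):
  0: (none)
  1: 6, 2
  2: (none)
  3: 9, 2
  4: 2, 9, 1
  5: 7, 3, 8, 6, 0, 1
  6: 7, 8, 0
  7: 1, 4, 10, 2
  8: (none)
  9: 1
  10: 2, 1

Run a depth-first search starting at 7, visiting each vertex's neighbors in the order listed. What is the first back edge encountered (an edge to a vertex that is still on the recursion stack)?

6→7

DFS from 7 (visiting each vertex's neighbors in the order listed); mark gray on enter, black on exit:
7 gray
  1 gray
    6 gray
      6→7: 7 is gray → back edge
First back edge: 6 → 7.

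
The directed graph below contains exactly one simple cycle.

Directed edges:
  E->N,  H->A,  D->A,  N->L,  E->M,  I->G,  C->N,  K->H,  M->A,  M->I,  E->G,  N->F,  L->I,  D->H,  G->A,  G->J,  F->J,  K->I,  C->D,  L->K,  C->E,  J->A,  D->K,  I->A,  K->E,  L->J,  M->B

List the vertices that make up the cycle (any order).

E, K, L, N

DFS with gray/black marking from E:
E gray
  G gray
    A gray
    A black
    J gray
      J→A: A black — skip
    J black
  G black
  M gray
    M→A: A black — skip
    I gray
      I→G: G black — skip
      I→A: A black — skip
    I black
    B gray
    B black
  M black
  N gray
    F gray
      F→J: J black — skip
    F black
    L gray
      L→J: J black — skip
      L→I: I black — skip
      K gray
        K→E: E is gray → back edge
Back edge closes the cycle E → N → L → K → E; its vertices are {E, K, L, N}.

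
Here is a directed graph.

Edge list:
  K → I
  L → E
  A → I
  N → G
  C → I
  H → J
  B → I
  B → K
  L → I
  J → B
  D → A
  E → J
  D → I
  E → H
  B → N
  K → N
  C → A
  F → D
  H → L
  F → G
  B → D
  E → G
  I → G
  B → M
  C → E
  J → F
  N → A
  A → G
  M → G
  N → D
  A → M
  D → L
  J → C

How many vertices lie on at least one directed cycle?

10

A vertex is on a directed cycle iff it belongs to a strongly connected component of size ≥ 2 (or has a self-loop).
The vertices on cycles are {B, C, D, E, F, H, J, K, L, N} — 10 in total.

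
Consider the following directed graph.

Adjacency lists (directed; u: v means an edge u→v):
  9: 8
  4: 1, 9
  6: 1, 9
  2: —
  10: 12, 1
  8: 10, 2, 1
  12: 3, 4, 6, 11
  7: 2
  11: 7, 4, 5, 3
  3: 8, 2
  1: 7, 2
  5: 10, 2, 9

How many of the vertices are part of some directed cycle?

9

A vertex is on a directed cycle iff it belongs to a strongly connected component of size ≥ 2 (or has a self-loop).
The vertices on cycles are {3, 4, 5, 6, 8, 9, 10, 11, 12} — 9 in total.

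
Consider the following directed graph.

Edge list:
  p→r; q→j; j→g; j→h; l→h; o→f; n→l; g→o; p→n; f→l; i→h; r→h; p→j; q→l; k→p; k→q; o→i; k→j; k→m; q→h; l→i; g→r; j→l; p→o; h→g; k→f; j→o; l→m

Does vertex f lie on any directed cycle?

Yes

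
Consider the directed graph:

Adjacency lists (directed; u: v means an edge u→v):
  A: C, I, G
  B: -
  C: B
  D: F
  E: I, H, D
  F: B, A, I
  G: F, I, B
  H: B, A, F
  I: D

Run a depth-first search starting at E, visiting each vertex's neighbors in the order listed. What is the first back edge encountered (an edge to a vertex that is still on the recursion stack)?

DFS from E (visiting each vertex's neighbors in the order listed); mark gray on enter, black on exit:
E gray
  I gray
    D gray
      F gray
        B gray
        B black
        A gray
          C gray
            C→B: B black — skip
          C black
          A→I: I is gray → back edge
First back edge: A → I.

A→I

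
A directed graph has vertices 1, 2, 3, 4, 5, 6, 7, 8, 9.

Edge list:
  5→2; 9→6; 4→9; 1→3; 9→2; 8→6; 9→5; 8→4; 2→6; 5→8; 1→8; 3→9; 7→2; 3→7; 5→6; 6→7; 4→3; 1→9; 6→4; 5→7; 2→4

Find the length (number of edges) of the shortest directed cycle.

For each vertex v, BFS finds the shortest path from v back to v.
The shortest such closed walk is 9 → 2 → 4 → 9, length 3.

3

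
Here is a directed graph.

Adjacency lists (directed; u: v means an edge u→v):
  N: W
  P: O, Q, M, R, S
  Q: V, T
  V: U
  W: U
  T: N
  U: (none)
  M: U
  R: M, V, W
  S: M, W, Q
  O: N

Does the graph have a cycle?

No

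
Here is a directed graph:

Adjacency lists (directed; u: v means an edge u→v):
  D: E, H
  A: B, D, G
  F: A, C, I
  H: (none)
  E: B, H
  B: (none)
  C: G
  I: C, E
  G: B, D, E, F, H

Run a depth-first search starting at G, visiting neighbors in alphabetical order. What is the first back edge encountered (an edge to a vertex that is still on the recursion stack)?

A->G

DFS from G (visiting neighbors in alphabetical order); mark gray on enter, black on exit:
G gray
  B gray
  B black
  D gray
    E gray
      E→B: B black — skip
      H gray
      H black
    E black
    D→H: H black — skip
  D black
  G→E: E black — skip
  F gray
    A gray
      A→B: B black — skip
      A→D: D black — skip
      A→G: G is gray → back edge
First back edge: A → G.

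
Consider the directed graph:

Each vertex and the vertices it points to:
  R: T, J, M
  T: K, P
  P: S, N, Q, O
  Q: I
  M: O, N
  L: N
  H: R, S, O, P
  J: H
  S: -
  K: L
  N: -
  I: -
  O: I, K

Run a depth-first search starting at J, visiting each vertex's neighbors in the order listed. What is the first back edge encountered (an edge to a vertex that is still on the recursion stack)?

R→J

DFS from J (visiting each vertex's neighbors in the order listed); mark gray on enter, black on exit:
J gray
  H gray
    R gray
      T gray
        K gray
          L gray
            N gray
            N black
          L black
        K black
        P gray
          S gray
          S black
          P→N: N black — skip
          Q gray
            I gray
            I black
          Q black
          O gray
            O→I: I black — skip
            O→K: K black — skip
          O black
        P black
      T black
      R→J: J is gray → back edge
First back edge: R → J.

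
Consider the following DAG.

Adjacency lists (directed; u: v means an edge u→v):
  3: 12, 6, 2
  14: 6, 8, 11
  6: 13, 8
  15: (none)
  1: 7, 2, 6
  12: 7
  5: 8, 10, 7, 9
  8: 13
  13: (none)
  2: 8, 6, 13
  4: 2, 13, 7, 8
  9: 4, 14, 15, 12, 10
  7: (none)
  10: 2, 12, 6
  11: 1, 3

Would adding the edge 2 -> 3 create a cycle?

Yes

Adding 2→3 creates a cycle iff 3 can already reach 2.
Path from 3: 3 → 2.
So 3 → … → 2 → 3 is a cycle.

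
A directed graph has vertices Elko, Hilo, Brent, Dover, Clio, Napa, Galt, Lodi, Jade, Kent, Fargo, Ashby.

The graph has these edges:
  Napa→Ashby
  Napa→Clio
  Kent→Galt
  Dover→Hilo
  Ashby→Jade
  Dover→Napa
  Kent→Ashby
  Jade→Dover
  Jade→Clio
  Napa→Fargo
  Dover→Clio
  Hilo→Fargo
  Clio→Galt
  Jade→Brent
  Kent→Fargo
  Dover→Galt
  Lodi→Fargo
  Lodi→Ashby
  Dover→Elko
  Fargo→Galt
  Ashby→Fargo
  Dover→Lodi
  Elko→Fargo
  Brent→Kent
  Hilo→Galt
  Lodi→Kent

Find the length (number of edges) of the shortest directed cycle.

For each vertex v, BFS finds the shortest path from v back to v.
The shortest such closed walk is Jade → Brent → Kent → Ashby → Jade, length 4.

4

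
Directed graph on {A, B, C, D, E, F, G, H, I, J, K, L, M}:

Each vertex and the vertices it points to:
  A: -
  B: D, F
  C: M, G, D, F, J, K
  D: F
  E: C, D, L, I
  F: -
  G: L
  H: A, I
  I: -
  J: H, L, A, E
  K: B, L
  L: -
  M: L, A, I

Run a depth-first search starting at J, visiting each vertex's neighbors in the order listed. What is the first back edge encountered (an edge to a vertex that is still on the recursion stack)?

C→J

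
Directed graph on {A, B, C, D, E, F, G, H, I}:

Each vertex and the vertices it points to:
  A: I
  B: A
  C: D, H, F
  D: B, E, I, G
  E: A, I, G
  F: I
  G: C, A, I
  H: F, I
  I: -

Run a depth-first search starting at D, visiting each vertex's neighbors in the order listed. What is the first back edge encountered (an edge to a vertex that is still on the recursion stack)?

DFS from D (visiting each vertex's neighbors in the order listed); mark gray on enter, black on exit:
D gray
  B gray
    A gray
      I gray
      I black
    A black
  B black
  E gray
    E→A: A black — skip
    E→I: I black — skip
    G gray
      C gray
        C→D: D is gray → back edge
First back edge: C → D.

C→D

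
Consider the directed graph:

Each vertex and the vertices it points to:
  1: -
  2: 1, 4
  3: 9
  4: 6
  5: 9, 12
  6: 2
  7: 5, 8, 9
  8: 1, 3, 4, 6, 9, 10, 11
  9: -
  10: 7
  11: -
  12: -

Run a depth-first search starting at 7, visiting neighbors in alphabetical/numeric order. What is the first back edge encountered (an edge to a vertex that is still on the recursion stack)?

2->4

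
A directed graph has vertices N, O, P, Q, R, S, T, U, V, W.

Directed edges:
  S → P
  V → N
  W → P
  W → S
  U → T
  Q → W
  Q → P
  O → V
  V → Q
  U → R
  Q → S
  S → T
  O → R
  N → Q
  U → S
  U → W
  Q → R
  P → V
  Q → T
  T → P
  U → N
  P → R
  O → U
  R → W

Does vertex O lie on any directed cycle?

No

O lies on a cycle iff there is a path from O back to itself.
Exploring from O, it never reaches itself; equivalently, its strongly connected component is a singleton.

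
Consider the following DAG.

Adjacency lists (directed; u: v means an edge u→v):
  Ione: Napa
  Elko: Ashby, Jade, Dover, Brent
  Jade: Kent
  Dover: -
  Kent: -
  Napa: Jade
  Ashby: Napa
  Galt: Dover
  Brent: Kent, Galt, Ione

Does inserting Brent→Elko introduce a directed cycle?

Yes

Adding Brent→Elko creates a cycle iff Elko can already reach Brent.
Path from Elko: Elko → Brent.
So Elko → … → Brent → Elko is a cycle.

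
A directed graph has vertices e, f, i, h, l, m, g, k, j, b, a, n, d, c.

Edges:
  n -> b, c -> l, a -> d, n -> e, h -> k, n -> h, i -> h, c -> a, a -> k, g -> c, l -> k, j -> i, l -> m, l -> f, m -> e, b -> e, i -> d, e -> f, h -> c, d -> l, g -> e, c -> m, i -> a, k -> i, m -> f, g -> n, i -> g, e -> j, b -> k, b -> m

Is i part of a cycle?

i is on a cycle iff i can reach itself via ≥1 edge.
i → a → k → i — yes.

Yes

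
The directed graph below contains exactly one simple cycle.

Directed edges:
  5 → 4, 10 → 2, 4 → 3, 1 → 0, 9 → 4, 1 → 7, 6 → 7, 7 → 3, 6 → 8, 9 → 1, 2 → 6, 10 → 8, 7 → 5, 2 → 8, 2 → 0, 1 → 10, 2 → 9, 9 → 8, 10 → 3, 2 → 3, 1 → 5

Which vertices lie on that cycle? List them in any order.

1, 2, 9, 10

DFS with gray/black marking from 2:
2 gray
  6 gray
    7 gray
      5 gray
        4 gray
          3 gray
          3 black
        4 black
      5 black
      7→3: 3 black — skip
    7 black
    8 gray
    8 black
  6 black
  2→3: 3 black — skip
  2→8: 8 black — skip
  0 gray
  0 black
  9 gray
    1 gray
      1→7: 7 black — skip
      1→5: 5 black — skip
      1→0: 0 black — skip
      10 gray
        10→3: 3 black — skip
        10→8: 8 black — skip
        10→2: 2 is gray → back edge
Back edge closes the cycle 2 → 9 → 1 → 10 → 2; its vertices are {1, 2, 9, 10}.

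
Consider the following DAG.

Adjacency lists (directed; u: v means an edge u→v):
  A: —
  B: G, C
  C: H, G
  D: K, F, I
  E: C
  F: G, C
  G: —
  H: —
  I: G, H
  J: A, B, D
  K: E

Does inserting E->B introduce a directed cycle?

No

Adding E→B creates a cycle iff B can already reach E.
Explore from B: no path reaches E. The graph stays acyclic.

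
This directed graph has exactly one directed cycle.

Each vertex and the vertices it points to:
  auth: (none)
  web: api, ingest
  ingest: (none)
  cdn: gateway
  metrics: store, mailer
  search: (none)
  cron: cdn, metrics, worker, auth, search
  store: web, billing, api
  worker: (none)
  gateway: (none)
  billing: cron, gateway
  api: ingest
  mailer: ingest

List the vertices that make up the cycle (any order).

DFS with gray/black marking from cron:
cron gray
  cdn gray
    gateway gray
    gateway black
  cdn black
  metrics gray
    store gray
      web gray
        api gray
          ingest gray
          ingest black
        api black
        web→ingest: ingest black — skip
      web black
      billing gray
        billing→cron: cron is gray → back edge
Back edge closes the cycle cron → metrics → store → billing → cron; its vertices are {cron, store, billing, metrics}.

cron, store, billing, metrics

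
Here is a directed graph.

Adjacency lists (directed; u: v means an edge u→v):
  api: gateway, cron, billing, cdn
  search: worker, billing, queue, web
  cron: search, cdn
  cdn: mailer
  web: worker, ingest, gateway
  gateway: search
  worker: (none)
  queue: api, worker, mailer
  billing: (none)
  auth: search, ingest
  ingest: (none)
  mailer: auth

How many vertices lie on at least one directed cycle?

9

A vertex is on a directed cycle iff it belongs to a strongly connected component of size ≥ 2 (or has a self-loop).
The vertices on cycles are {api, cdn, web, auth, cron, queue, mailer, search, gateway} — 9 in total.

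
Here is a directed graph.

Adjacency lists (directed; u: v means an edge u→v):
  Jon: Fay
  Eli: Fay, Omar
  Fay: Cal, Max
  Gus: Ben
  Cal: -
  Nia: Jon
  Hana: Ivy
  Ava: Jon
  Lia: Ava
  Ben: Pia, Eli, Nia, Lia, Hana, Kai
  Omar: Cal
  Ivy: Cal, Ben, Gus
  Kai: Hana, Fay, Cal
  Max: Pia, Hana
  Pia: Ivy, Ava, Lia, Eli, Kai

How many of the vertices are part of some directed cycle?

A vertex is on a directed cycle iff it belongs to a strongly connected component of size ≥ 2 (or has a self-loop).
The vertices on cycles are {Ava, Ben, Eli, Fay, Gus, Ivy, Jon, Kai, Lia, Max, Nia, Pia, Hana} — 13 in total.

13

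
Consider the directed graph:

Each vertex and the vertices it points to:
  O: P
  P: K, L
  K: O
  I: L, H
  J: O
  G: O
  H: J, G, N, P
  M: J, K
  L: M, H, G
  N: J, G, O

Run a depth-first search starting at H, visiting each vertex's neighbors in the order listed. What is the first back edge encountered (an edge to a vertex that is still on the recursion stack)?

K→O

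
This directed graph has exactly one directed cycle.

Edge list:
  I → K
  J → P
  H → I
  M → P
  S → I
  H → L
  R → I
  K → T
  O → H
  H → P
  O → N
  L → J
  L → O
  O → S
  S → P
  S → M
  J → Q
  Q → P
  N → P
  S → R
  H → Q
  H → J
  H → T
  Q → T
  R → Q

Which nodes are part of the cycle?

H, L, O

DFS with gray/black marking from O:
O gray
  H gray
    P gray
    P black
    J gray
      Q gray
        T gray
        T black
        Q→P: P black — skip
      Q black
      J→P: P black — skip
    J black
    H→T: T black — skip
    L gray
      L→J: J black — skip
      L→O: O is gray → back edge
Back edge closes the cycle O → H → L → O; its vertices are {H, L, O}.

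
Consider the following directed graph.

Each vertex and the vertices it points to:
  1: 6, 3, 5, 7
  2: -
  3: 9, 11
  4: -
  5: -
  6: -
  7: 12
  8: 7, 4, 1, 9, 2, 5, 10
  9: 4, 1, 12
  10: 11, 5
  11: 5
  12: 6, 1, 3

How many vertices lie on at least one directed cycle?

A vertex is on a directed cycle iff it belongs to a strongly connected component of size ≥ 2 (or has a self-loop).
The vertices on cycles are {1, 3, 7, 9, 12} — 5 in total.

5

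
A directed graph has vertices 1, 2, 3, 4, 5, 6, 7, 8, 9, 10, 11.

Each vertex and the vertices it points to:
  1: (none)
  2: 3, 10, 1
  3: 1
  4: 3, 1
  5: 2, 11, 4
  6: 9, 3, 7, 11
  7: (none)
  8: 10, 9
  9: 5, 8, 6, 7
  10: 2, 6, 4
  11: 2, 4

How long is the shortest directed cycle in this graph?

For each vertex v, BFS finds the shortest path from v back to v.
The shortest such closed walk is 6 → 9 → 6, length 2.

2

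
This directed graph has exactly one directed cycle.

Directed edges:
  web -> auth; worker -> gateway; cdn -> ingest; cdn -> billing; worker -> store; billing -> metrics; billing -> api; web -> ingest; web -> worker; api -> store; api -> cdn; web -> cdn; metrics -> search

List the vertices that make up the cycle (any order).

DFS with gray/black marking from cdn:
cdn gray
  ingest gray
  ingest black
  billing gray
    metrics gray
      search gray
      search black
    metrics black
    api gray
      store gray
      store black
      api→cdn: cdn is gray → back edge
Back edge closes the cycle cdn → billing → api → cdn; its vertices are {api, cdn, billing}.

api, cdn, billing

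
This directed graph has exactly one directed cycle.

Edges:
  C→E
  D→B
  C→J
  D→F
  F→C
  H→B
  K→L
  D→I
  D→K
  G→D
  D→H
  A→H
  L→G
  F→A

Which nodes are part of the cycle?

DFS with gray/black marking from G:
G gray
  D gray
    H gray
      B gray
      B black
    H black
    I gray
    I black
    K gray
      L gray
        L→G: G is gray → back edge
Back edge closes the cycle G → D → K → L → G; its vertices are {D, G, K, L}.

D, G, K, L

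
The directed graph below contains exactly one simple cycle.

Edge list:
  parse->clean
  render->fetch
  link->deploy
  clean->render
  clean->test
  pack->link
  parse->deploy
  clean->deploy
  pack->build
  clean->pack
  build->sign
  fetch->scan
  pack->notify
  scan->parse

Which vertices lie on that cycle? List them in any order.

scan, clean, fetch, parse, render

DFS with gray/black marking from clean:
clean gray
  deploy gray
  deploy black
  render gray
    fetch gray
      scan gray
        parse gray
          parse→deploy: deploy black — skip
          parse→clean: clean is gray → back edge
Back edge closes the cycle clean → render → fetch → scan → parse → clean; its vertices are {scan, clean, fetch, parse, render}.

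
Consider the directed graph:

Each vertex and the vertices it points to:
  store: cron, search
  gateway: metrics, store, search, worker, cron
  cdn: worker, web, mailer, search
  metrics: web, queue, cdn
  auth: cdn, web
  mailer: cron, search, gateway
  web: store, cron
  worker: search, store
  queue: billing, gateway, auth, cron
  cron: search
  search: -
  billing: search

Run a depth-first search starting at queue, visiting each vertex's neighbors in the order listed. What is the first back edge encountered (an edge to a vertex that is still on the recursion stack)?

metrics->queue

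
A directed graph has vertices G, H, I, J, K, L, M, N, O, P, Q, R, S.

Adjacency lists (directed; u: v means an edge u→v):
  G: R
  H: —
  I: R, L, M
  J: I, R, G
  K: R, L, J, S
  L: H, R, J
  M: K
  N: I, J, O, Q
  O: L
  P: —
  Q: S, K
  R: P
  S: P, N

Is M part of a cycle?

Yes

M is on a cycle iff M can reach itself via ≥1 edge.
M → K → J → I → M — yes.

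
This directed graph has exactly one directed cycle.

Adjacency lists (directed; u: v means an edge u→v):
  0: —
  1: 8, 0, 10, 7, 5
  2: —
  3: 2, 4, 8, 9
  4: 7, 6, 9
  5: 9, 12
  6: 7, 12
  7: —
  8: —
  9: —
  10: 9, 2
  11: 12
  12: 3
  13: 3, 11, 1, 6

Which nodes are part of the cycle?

3, 4, 6, 12

DFS with gray/black marking from 3:
3 gray
  2 gray
  2 black
  4 gray
    7 gray
    7 black
    6 gray
      6→7: 7 black — skip
      12 gray
        12→3: 3 is gray → back edge
Back edge closes the cycle 3 → 4 → 6 → 12 → 3; its vertices are {3, 4, 6, 12}.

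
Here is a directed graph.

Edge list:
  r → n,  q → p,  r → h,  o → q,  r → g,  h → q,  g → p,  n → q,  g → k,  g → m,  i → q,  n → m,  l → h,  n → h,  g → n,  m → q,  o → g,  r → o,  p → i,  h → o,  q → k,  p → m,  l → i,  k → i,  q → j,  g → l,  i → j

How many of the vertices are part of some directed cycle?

A vertex is on a directed cycle iff it belongs to a strongly connected component of size ≥ 2 (or has a self-loop).
The vertices on cycles are {g, h, i, k, l, m, n, o, p, q} — 10 in total.

10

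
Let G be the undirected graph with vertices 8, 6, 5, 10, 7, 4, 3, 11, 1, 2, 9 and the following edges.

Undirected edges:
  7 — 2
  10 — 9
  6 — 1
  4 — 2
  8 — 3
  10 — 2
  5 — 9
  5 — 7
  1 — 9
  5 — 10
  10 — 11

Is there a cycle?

DFS, tracking each vertex's parent; an edge to a visited non-parent vertex closes a cycle.
Start from 6:
visit 6 (parent –)
  visit 1 (parent 6)
    1–6: parent, skip
    visit 9 (parent 1)
      visit 10 (parent 9)
        visit 2 (parent 10)
          2–10: parent, skip
          visit 7 (parent 2)
            visit 5 (parent 7)
              5–7: parent, skip
              5–10: 10 visited and ≠ parent → cycle
Cycle: 10 – 2 – 7 – 5 – 10.

Yes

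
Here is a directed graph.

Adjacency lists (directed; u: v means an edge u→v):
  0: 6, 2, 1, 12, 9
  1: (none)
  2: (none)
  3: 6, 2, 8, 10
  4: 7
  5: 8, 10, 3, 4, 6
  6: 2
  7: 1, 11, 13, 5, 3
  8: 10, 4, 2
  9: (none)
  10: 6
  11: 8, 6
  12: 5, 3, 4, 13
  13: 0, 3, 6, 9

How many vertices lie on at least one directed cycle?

9

A vertex is on a directed cycle iff it belongs to a strongly connected component of size ≥ 2 (or has a self-loop).
The vertices on cycles are {0, 3, 4, 5, 7, 8, 11, 12, 13} — 9 in total.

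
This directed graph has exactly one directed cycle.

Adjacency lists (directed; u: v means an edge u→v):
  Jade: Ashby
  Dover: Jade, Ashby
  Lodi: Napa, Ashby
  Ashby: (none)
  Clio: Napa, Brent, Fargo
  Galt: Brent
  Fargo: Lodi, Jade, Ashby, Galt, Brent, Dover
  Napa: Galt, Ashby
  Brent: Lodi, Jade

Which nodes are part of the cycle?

Galt, Lodi, Napa, Brent

DFS with gray/black marking from Napa:
Napa gray
  Galt gray
    Brent gray
      Lodi gray
        Lodi→Napa: Napa is gray → back edge
Back edge closes the cycle Napa → Galt → Brent → Lodi → Napa; its vertices are {Galt, Lodi, Napa, Brent}.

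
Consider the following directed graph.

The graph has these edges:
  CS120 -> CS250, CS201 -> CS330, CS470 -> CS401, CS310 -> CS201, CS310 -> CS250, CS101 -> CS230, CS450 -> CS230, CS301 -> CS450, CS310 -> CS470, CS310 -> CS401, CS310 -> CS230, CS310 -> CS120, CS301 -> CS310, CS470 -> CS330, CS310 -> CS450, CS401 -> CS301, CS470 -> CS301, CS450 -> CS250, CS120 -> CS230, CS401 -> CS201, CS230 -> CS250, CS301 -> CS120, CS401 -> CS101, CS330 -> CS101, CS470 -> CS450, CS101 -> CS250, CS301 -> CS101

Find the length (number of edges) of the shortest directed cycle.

3

For each vertex v, BFS finds the shortest path from v back to v.
The shortest such closed walk is CS401 → CS301 → CS310 → CS401, length 3.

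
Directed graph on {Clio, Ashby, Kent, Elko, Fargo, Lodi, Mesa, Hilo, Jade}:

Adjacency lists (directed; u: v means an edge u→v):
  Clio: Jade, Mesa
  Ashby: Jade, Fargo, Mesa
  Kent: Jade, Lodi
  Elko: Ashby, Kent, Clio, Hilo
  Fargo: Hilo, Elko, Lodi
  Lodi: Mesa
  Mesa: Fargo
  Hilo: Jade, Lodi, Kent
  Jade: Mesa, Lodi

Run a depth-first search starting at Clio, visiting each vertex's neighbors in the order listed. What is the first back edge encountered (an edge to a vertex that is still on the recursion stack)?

Hilo->Jade

DFS from Clio (visiting each vertex's neighbors in the order listed); mark gray on enter, black on exit:
Clio gray
  Jade gray
    Mesa gray
      Fargo gray
        Hilo gray
          Hilo→Jade: Jade is gray → back edge
First back edge: Hilo → Jade.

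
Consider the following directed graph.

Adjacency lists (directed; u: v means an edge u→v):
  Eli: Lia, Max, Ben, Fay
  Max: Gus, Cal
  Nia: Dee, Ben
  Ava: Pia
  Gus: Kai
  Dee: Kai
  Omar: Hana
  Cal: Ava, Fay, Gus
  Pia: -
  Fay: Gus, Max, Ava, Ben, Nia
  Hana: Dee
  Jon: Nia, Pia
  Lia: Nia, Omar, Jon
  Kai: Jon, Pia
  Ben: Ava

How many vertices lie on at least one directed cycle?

7

A vertex is on a directed cycle iff it belongs to a strongly connected component of size ≥ 2 (or has a self-loop).
The vertices on cycles are {Cal, Dee, Fay, Jon, Kai, Max, Nia} — 7 in total.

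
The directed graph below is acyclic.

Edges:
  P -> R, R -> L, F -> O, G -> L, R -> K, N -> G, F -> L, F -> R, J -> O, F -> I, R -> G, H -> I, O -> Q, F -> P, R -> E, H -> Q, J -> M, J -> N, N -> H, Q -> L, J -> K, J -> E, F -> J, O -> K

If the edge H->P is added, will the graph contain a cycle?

No

Adding H→P creates a cycle iff P can already reach H.
Explore from P: no path reaches H. The graph stays acyclic.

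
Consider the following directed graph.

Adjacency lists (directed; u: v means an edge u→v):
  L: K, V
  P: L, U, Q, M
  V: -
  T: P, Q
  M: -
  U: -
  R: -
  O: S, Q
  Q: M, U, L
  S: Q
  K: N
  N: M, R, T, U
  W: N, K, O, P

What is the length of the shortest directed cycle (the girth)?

For each vertex v, BFS finds the shortest path from v back to v.
The shortest such closed walk is K → N → T → Q → L → K, length 5.

5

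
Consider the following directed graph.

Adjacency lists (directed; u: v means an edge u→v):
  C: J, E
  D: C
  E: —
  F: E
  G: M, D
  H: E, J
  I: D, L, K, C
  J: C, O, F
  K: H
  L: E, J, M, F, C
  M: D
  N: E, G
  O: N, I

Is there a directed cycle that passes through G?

G is on a cycle iff G can reach itself via ≥1 edge.
G → D → C → J → O → N → G — yes.

Yes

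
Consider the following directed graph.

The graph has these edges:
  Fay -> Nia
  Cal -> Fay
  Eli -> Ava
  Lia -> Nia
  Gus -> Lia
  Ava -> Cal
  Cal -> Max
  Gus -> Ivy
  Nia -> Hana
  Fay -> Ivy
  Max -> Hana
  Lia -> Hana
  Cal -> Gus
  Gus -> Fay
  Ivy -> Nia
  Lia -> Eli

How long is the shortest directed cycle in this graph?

5

For each vertex v, BFS finds the shortest path from v back to v.
The shortest such closed walk is Eli → Ava → Cal → Gus → Lia → Eli, length 5.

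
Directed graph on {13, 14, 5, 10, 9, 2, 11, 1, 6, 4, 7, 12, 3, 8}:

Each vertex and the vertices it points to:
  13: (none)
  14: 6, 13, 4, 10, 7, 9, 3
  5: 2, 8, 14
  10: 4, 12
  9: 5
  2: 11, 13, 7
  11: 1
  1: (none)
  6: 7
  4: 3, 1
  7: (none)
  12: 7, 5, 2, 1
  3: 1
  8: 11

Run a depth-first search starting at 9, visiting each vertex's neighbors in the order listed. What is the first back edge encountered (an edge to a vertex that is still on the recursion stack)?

12->5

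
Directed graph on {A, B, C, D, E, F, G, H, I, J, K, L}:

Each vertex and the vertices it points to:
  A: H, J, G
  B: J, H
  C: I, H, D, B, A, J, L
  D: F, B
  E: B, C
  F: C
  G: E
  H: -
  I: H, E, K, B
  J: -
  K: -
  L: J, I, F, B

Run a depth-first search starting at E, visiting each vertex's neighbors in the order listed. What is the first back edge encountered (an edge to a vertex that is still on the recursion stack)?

DFS from E (visiting each vertex's neighbors in the order listed); mark gray on enter, black on exit:
E gray
  B gray
    J gray
    J black
    H gray
    H black
  B black
  C gray
    I gray
      I→H: H black — skip
      I→E: E is gray → back edge
First back edge: I → E.

I->E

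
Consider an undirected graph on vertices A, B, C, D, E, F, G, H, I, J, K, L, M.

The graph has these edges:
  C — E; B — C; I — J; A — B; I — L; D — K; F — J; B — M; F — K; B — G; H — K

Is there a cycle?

No

DFS, tracking each vertex's parent; an edge to a visited non-parent vertex closes a cycle.
Start from B:
visit B (parent –)
  visit C (parent B)
    visit E (parent C)
      E–C: parent, skip
    C–B: parent, skip
  visit G (parent B)
    G–B: parent, skip
  visit M (parent B)
    M–B: parent, skip
  visit A (parent B)
    A–B: parent, skip
visit D (parent –)
  visit K (parent D)
    K–D: parent, skip
    visit F (parent K)
      visit J (parent F)
        visit I (parent J)
          visit L (parent I)
            L–I: parent, skip
          I–J: parent, skip
        J–F: parent, skip
      F–K: parent, skip
    visit H (parent K)
      H–K: parent, skip
No non-parent visited neighbor found — the graph is a forest.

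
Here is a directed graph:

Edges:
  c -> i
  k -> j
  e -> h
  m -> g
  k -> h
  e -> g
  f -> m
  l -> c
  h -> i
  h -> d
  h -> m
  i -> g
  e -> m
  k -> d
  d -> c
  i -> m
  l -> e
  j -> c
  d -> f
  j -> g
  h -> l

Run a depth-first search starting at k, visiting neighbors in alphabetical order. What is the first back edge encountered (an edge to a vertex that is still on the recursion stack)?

DFS from k (visiting neighbors in alphabetical order); mark gray on enter, black on exit:
k gray
  d gray
    c gray
      i gray
        g gray
        g black
        m gray
          m→g: g black — skip
        m black
      i black
    c black
    f gray
      f→m: m black — skip
    f black
  d black
  h gray
    h→d: d black — skip
    h→i: i black — skip
    l gray
      l→c: c black — skip
      e gray
        e→g: g black — skip
        e→h: h is gray → back edge
First back edge: e → h.

e->h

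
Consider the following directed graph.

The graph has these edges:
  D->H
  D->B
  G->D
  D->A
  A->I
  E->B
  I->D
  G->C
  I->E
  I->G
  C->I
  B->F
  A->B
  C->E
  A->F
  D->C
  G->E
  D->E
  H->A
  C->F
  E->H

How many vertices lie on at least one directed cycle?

7

A vertex is on a directed cycle iff it belongs to a strongly connected component of size ≥ 2 (or has a self-loop).
The vertices on cycles are {A, C, D, E, G, H, I} — 7 in total.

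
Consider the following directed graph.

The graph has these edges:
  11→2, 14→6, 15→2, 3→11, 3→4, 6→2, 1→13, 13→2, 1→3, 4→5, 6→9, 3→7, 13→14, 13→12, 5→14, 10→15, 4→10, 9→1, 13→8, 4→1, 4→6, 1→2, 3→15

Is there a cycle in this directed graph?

Yes

DFS with white/gray/black marking, starting from 2:
2 gray
2 black
1 gray
  3 gray
    4 gray
      5 gray
        14 gray
          6 gray
            6→2: 2 black — skip
            9 gray
              9→1: 1 is gray → back edge
Back edge found, so a cycle exists: 1 → 3 → 4 → 5 → 14 → 6 → 9 → 1.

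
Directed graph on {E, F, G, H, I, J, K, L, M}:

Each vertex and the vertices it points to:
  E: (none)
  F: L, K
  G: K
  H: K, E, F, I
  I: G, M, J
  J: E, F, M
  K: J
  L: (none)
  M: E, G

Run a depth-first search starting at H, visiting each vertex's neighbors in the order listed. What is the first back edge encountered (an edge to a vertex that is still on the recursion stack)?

DFS from H (visiting each vertex's neighbors in the order listed); mark gray on enter, black on exit:
H gray
  K gray
    J gray
      E gray
      E black
      F gray
        L gray
        L black
        F→K: K is gray → back edge
First back edge: F → K.

F->K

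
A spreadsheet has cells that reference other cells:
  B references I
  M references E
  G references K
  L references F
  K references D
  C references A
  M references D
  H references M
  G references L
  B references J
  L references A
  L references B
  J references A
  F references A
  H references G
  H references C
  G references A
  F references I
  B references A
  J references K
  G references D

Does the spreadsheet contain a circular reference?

No

DFS with white/gray/black marking, starting from B:
B gray
  J gray
    A gray
    A black
    K gray
      D gray
      D black
    K black
  J black
  I gray
  I black
  B→A: A black — skip
B black
C gray
  C→A: A black — skip
C black
E gray
E black
F gray
  F→I: I black — skip
  F→A: A black — skip
F black
G gray
  G→K: K black — skip
  G→A: A black — skip
  G→D: D black — skip
  L gray
    L→B: B black — skip
    L→A: A black — skip
    L→F: F black — skip
  L black
G black
H gray
  H→G: G black — skip
  H→C: C black — skip
  M gray
    M→E: E black — skip
    M→D: D black — skip
  M black
H black
Every edge goes to a white or black vertex — no back edge, so the graph is acyclic.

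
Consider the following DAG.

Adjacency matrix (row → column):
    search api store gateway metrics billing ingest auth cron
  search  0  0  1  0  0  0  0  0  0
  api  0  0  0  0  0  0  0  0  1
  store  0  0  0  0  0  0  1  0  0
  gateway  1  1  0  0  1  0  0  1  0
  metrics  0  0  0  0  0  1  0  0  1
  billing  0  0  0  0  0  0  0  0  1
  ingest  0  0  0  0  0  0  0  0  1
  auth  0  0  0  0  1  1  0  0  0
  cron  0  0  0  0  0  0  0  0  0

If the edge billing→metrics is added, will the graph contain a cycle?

Yes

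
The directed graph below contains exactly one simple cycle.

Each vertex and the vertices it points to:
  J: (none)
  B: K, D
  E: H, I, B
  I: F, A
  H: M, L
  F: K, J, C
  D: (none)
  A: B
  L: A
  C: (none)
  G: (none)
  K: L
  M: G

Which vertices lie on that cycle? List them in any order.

A, B, K, L

DFS with gray/black marking from B:
B gray
  K gray
    L gray
      A gray
        A→B: B is gray → back edge
Back edge closes the cycle B → K → L → A → B; its vertices are {A, B, K, L}.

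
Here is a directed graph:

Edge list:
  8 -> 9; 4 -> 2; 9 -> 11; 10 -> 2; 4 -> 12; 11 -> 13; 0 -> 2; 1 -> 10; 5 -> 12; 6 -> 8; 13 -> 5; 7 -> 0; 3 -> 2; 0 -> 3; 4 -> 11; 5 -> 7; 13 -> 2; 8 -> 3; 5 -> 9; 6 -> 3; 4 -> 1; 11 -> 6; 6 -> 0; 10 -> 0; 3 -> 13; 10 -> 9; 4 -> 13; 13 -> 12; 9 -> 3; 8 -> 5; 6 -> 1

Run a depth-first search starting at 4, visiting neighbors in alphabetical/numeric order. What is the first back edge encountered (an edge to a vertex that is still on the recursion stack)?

DFS from 4 (visiting neighbors in alphabetical/numeric order); mark gray on enter, black on exit:
4 gray
  1 gray
    10 gray
      0 gray
        2 gray
        2 black
        3 gray
          3→2: 2 black — skip
          13 gray
            13→2: 2 black — skip
            5 gray
              7 gray
                7→0: 0 is gray → back edge
First back edge: 7 → 0.

7->0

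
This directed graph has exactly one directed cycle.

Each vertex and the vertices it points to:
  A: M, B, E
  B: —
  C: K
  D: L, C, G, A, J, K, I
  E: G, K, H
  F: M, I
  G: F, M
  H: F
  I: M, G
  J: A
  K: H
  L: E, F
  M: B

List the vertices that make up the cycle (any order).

F, G, I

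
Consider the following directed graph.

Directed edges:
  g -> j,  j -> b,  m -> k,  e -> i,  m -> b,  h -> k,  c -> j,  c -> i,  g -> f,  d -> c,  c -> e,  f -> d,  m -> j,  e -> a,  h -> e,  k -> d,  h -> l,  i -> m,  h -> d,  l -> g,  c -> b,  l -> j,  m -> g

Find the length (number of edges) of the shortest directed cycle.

For each vertex v, BFS finds the shortest path from v back to v.
The shortest such closed walk is i → m → k → d → c → i, length 5.

5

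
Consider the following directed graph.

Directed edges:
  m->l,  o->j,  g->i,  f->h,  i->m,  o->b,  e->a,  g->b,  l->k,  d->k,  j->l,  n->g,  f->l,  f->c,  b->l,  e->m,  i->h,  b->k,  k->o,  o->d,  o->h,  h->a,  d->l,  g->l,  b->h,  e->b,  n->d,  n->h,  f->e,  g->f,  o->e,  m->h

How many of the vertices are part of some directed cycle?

8

A vertex is on a directed cycle iff it belongs to a strongly connected component of size ≥ 2 (or has a self-loop).
The vertices on cycles are {b, d, e, j, k, l, m, o} — 8 in total.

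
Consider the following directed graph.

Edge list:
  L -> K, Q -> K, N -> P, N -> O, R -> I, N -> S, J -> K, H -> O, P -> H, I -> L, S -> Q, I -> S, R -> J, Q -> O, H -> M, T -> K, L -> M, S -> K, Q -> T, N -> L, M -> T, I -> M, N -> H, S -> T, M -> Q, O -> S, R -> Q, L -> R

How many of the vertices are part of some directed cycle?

A vertex is on a directed cycle iff it belongs to a strongly connected component of size ≥ 2 (or has a self-loop).
The vertices on cycles are {I, L, O, Q, R, S} — 6 in total.

6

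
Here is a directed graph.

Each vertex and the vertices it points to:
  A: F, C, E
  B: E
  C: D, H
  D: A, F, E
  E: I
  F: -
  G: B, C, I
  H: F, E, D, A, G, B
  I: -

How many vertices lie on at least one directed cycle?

A vertex is on a directed cycle iff it belongs to a strongly connected component of size ≥ 2 (or has a self-loop).
The vertices on cycles are {A, C, D, G, H} — 5 in total.

5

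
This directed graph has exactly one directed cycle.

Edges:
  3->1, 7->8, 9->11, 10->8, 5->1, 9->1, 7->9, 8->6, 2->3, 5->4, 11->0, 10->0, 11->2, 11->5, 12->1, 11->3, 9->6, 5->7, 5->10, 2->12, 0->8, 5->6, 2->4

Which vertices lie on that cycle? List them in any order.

DFS with gray/black marking from 11:
11 gray
  0 gray
    8 gray
      6 gray
      6 black
    8 black
  0 black
  2 gray
    4 gray
    4 black
    12 gray
      1 gray
      1 black
    12 black
    3 gray
      3→1: 1 black — skip
    3 black
  2 black
  11→3: 3 black — skip
  5 gray
    7 gray
      9 gray
        9→6: 6 black — skip
        9→11: 11 is gray → back edge
Back edge closes the cycle 11 → 5 → 7 → 9 → 11; its vertices are {5, 7, 9, 11}.

5, 7, 9, 11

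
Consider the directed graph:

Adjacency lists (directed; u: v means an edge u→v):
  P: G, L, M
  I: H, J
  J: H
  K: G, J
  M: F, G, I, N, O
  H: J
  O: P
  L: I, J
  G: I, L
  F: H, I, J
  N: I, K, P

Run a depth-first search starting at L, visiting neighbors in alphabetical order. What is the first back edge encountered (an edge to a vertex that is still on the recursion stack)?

DFS from L (visiting neighbors in alphabetical order); mark gray on enter, black on exit:
L gray
  I gray
    H gray
      J gray
        J→H: H is gray → back edge
First back edge: J → H.

J->H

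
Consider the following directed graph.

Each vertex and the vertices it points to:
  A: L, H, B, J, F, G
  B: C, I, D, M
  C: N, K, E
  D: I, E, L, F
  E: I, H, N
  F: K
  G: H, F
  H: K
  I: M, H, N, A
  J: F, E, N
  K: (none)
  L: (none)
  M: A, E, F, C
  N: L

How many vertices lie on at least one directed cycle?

A vertex is on a directed cycle iff it belongs to a strongly connected component of size ≥ 2 (or has a self-loop).
The vertices on cycles are {A, B, C, D, E, I, J, M} — 8 in total.

8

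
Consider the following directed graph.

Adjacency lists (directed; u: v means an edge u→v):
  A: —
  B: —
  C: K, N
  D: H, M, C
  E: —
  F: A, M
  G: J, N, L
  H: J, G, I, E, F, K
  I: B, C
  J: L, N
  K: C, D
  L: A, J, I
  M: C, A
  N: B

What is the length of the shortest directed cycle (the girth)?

2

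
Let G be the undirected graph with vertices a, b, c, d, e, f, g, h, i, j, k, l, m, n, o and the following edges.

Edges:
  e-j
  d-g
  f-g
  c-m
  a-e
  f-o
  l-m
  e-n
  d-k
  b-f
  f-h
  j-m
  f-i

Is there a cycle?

No

DFS, tracking each vertex's parent; an edge to a visited non-parent vertex closes a cycle.
Start from m:
visit m (parent –)
  visit c (parent m)
    c–m: parent, skip
  visit j (parent m)
    j–m: parent, skip
    visit e (parent j)
      e–j: parent, skip
      visit a (parent e)
        a–e: parent, skip
      visit n (parent e)
        n–e: parent, skip
  visit l (parent m)
    l–m: parent, skip
visit b (parent –)
  visit f (parent b)
    visit o (parent f)
      o–f: parent, skip
    visit g (parent f)
      visit d (parent g)
        visit k (parent d)
          k–d: parent, skip
        d–g: parent, skip
      g–f: parent, skip
    f–b: parent, skip
    visit i (parent f)
      i–f: parent, skip
    visit h (parent f)
      h–f: parent, skip
No non-parent visited neighbor found — the graph is a forest.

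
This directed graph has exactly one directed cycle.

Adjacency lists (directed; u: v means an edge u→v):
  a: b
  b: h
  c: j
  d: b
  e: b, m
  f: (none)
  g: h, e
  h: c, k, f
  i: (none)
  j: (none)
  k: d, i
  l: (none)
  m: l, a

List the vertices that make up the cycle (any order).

b, d, h, k

DFS with gray/black marking from h:
h gray
  c gray
    j gray
    j black
  c black
  k gray
    d gray
      b gray
        b→h: h is gray → back edge
Back edge closes the cycle h → k → d → b → h; its vertices are {b, d, h, k}.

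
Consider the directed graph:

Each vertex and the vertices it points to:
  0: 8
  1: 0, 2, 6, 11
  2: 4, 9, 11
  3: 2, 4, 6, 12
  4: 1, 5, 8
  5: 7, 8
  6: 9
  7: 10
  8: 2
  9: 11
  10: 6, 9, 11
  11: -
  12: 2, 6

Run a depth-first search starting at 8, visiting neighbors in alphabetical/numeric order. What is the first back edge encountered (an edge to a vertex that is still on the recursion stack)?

0→8

DFS from 8 (visiting neighbors in alphabetical/numeric order); mark gray on enter, black on exit:
8 gray
  2 gray
    4 gray
      1 gray
        0 gray
          0→8: 8 is gray → back edge
First back edge: 0 → 8.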